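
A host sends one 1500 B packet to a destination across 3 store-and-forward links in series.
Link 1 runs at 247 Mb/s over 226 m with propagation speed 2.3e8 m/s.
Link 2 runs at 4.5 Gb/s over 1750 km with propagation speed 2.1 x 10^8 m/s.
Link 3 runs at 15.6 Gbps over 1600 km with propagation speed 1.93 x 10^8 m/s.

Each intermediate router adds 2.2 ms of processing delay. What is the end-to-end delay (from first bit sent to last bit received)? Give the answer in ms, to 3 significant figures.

21.1 ms

L = 1500 × 8 = 12000 bits.
Transmission delays (L/R per hop): 0.048583, 0.00266667, 0.000769231 ms; sum = 0.0520189 ms.
Propagation delays (d/s per hop): 0.000982609, 8.33333, 8.29016 ms; sum = 16.6245 ms.
Processing at 2 router(s): 2 × 2.2 ms = 4.4 ms.
End-to-end = 21.1 ms.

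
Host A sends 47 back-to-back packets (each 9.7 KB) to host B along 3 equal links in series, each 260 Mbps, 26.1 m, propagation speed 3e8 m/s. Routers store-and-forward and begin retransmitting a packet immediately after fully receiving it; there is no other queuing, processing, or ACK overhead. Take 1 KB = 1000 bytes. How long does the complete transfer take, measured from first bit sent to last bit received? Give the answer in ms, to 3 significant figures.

Per-hop transmission t_tx = L/R = 77600/260000000 = 0.298462 ms.
Per-hop propagation t_prop = 26.1/300000000 = 8.7e-05 ms.
Pipeline fill: first packet needs 3·t_tx to clear all hops; remaining 46 packets each add one t_tx.
Total = (3+47-1)·t_tx + 3·t_prop = 49·0.298462 + 3·8.7e-05 = 14.6 ms.

14.6 ms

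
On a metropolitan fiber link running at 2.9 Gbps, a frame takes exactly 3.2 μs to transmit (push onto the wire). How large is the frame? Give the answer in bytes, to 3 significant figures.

L = R × t_tx = 2900000000 b/s × 3.2e-06 s = 9280 bits.
In bytes: 9280 / 8 = 1160 bytes.

1160 bytes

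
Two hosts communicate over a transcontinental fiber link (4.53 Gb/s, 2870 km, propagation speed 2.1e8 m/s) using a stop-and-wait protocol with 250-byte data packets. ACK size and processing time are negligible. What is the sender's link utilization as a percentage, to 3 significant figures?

t_tx = L/R = 2000/4530000000 = 4.41501e-07 s.
t_prop = 2870000/210000000 = 0.0136667 s; RTT = 0.0273333 s.
Cycle = t_tx + RTT = 0.0273338 s.
Utilization = t_tx / cycle = 4.41501e-07/0.0273338 = 0.00162 %.

0.00162 %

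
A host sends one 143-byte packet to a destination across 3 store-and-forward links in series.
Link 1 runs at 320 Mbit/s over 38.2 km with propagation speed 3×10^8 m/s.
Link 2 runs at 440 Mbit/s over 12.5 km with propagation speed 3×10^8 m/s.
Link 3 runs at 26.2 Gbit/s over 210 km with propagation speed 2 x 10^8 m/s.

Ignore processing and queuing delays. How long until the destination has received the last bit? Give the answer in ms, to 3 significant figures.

L = 143 × 8 = 1144 bits.
Transmission delays (L/R per hop): 0.003575, 0.0026, 4.36641e-05 ms; sum = 0.00621866 ms.
Propagation delays (d/s per hop): 0.127333, 0.0416667, 1.05 ms; sum = 1.219 ms.
End-to-end = 1.23 ms.

1.23 ms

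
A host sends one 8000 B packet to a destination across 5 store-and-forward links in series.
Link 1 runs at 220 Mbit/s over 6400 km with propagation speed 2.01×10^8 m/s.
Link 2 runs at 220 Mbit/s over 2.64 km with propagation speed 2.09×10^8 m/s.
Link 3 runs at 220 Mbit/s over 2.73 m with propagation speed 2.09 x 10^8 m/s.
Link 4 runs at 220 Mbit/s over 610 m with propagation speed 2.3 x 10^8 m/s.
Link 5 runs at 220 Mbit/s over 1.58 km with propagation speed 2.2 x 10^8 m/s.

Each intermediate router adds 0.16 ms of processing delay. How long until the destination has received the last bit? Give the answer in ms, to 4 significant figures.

33.96 ms

L = 8000 × 8 = 64000 bits.
Transmission delay per hop = L/R = 64000/220000000 = 0.290909 ms; 5 hops → 1.45455 ms.
Propagation delays (d/s per hop): 31.8408, 0.0126316, 1.30622e-05, 0.00265217, 0.00718182 ms; sum = 31.8633 ms.
Processing at 4 router(s): 4 × 0.16 ms = 0.64 ms.
End-to-end = 33.96 ms.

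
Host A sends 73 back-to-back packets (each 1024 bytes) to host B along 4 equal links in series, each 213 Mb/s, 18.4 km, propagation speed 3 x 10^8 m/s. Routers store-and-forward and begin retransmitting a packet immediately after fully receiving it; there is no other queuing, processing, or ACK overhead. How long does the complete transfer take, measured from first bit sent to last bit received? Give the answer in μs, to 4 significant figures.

3168 μs

Per-hop transmission t_tx = L/R = 8192/213000000 = 38.4601 μs.
Per-hop propagation t_prop = 18400/300000000 = 61.3333 μs.
Pipeline fill: first packet needs 4·t_tx to clear all hops; remaining 72 packets each add one t_tx.
Total = (4+73-1)·t_tx + 4·t_prop = 76·38.4601 + 4·61.3333 = 3168 μs.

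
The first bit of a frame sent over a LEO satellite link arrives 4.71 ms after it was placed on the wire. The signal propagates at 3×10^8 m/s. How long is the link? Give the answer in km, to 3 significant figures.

d = s × t_prop = 300000000 × 0.00471 = 1410 km.

1410 km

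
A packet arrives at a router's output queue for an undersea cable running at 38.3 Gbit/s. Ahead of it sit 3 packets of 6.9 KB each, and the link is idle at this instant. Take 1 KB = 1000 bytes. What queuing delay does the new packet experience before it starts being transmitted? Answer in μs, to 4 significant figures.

4.324 μs

Each queued packet: L/R = 55200/38300000000 = 1.44125 μs.
3 queued → 4.32376 μs.
Queuing delay = 4.324 μs.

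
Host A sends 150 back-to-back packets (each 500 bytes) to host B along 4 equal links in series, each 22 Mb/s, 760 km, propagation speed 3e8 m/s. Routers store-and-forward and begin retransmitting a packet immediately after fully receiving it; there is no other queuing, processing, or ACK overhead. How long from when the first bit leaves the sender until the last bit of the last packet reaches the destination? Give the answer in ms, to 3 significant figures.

38.0 ms

Per-hop transmission t_tx = L/R = 4000/22000000 = 0.181818 ms.
Per-hop propagation t_prop = 760000/300000000 = 2.53333 ms.
Pipeline fill: first packet needs 4·t_tx to clear all hops; remaining 149 packets each add one t_tx.
Total = (4+150-1)·t_tx + 4·t_prop = 153·0.181818 + 4·2.53333 = 38.0 ms.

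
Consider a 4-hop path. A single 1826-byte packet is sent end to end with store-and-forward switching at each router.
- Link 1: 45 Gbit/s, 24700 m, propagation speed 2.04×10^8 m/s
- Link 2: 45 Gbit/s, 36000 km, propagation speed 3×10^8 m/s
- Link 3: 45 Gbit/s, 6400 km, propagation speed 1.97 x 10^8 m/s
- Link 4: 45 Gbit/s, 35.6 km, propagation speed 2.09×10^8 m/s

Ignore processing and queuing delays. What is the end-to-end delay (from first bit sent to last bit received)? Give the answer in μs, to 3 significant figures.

153000 μs

L = 1826 × 8 = 14608 bits.
Transmission delay per hop = L/R = 14608/45000000000 = 0.324622 μs; 4 hops → 1.29849 μs.
Propagation delays (d/s per hop): 121.078, 120000, 32487.3, 170.335 μs; sum = 152779 μs.
End-to-end = 153000 μs.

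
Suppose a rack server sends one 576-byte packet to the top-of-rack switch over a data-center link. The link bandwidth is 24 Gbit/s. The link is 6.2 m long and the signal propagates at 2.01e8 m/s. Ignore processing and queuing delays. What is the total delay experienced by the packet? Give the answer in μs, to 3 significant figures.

L = 576 × 8 = 4608 bits.
Transmission delay = L/R = 4608 / 24000000000 = 0.192 μs.
Propagation delay = d/s = 6.2 m / 2.01e+08 m/s = 0.0308458 μs.
Total = 0.223 μs.

0.223 μs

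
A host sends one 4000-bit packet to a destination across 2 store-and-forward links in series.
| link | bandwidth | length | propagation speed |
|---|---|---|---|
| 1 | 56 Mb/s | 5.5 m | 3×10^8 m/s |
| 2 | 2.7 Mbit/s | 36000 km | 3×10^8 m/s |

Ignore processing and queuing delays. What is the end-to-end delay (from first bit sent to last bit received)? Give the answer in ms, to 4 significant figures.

121.6 ms

Transmission delays (L/R per hop): 0.0714286, 1.48148 ms; sum = 1.55291 ms.
Propagation delays (d/s per hop): 1.83333e-05, 120 ms; sum = 120 ms.
End-to-end = 121.6 ms.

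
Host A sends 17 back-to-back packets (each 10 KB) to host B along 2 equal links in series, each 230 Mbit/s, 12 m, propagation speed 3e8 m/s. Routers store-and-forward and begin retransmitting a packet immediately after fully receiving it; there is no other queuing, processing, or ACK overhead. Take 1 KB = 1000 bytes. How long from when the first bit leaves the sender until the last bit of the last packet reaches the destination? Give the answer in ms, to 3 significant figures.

6.26 ms

Per-hop transmission t_tx = L/R = 80000/230000000 = 0.347826 ms.
Per-hop propagation t_prop = 12/300000000 = 4e-05 ms.
Pipeline fill: first packet needs 2·t_tx to clear all hops; remaining 16 packets each add one t_tx.
Total = (2+17-1)·t_tx + 2·t_prop = 18·0.347826 + 2·4e-05 = 6.26 ms.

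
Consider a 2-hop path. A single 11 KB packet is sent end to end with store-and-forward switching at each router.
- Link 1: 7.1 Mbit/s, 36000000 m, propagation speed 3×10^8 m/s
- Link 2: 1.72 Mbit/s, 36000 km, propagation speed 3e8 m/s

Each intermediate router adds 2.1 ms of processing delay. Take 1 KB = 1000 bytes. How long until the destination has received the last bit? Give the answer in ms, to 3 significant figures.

306 ms

L = 88000 bits.
Transmission delays (L/R per hop): 12.3944, 51.1628 ms; sum = 63.5572 ms.
Propagation delays (d/s per hop): 120, 120 ms; sum = 240 ms.
Processing at 1 router(s): 1 × 2.1 ms = 2.1 ms.
End-to-end = 306 ms.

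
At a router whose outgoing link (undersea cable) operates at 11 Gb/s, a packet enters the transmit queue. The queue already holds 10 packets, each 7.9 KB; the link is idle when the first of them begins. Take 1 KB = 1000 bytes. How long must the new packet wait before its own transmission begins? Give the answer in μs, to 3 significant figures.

57.5 μs

Each queued packet: L/R = 63200/11000000000 = 5.74545 μs.
10 queued → 57.4545 μs.
Queuing delay = 57.5 μs.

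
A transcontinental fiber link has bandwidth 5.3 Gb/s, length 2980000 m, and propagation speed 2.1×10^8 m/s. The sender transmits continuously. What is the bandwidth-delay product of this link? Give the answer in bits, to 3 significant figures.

Propagation delay = 2980000 / 210000000 = 0.0141905 s.
BDP = R × t_prop = 5300000000 × 0.0141905 = 75209500 bits.

75200000 bits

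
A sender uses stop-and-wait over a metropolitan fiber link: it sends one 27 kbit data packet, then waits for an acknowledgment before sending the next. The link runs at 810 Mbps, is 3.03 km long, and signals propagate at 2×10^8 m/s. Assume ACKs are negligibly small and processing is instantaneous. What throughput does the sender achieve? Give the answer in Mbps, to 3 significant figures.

424 Mbps

t_tx = L/R = 27000/810000000 = 3.33333e-05 s.
t_prop = 3030/200000000 = 1.515e-05 s; RTT = 3.03e-05 s.
Cycle = t_tx + RTT = 6.36333e-05 s.
Throughput = L / cycle = 27000 / 6.36333e-05 = 424 Mbps.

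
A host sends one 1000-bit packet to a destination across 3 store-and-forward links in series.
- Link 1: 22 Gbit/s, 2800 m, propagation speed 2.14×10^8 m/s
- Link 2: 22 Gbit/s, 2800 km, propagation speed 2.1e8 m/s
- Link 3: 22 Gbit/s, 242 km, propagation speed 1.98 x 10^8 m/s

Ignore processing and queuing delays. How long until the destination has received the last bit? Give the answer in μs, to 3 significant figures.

Transmission delay per hop = L/R = 1000/22000000000 = 0.0454545 μs; 3 hops → 0.136364 μs.
Propagation delays (d/s per hop): 13.0841, 13333.3, 1222.22 μs; sum = 14568.6 μs.
End-to-end = 14600 μs.

14600 μs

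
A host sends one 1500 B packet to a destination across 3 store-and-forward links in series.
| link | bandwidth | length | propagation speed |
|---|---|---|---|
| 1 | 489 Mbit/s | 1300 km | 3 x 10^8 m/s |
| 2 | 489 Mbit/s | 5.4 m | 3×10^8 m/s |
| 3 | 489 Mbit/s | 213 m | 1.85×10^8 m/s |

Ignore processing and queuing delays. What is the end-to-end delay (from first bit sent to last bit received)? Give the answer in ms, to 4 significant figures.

4.408 ms

L = 1500 × 8 = 12000 bits.
Transmission delay per hop = L/R = 12000/489000000 = 0.0245399 ms; 3 hops → 0.0736196 ms.
Propagation delays (d/s per hop): 4.33333, 1.8e-05, 0.00115135 ms; sum = 4.3345 ms.
End-to-end = 4.408 ms.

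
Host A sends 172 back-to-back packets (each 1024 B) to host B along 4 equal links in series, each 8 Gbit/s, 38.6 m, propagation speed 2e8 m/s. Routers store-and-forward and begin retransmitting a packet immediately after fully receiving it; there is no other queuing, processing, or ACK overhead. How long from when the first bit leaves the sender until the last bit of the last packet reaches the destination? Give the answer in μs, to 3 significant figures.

Per-hop transmission t_tx = L/R = 8192/8000000000 = 1.024 μs.
Per-hop propagation t_prop = 38.6/200000000 = 0.193 μs.
Pipeline fill: first packet needs 4·t_tx to clear all hops; remaining 171 packets each add one t_tx.
Total = (4+172-1)·t_tx + 4·t_prop = 175·1.024 + 4·0.193 = 180 μs.

180 μs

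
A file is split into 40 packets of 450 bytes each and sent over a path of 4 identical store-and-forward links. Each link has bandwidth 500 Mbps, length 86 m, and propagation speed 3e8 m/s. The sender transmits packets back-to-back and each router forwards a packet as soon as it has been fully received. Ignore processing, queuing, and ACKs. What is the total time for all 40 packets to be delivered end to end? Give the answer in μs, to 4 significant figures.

Per-hop transmission t_tx = L/R = 3600/500000000 = 7.2 μs.
Per-hop propagation t_prop = 86/300000000 = 0.286667 μs.
Pipeline fill: first packet needs 4·t_tx to clear all hops; remaining 39 packets each add one t_tx.
Total = (4+40-1)·t_tx + 4·t_prop = 43·7.2 + 4·0.286667 = 310.7 μs.

310.7 μs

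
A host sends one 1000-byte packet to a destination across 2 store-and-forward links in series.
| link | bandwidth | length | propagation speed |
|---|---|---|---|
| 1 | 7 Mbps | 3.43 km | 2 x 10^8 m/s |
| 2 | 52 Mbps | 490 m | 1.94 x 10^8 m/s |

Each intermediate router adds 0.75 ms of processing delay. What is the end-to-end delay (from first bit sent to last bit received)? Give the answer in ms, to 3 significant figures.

2.07 ms

L = 1000 × 8 = 8000 bits.
Transmission delays (L/R per hop): 1.14286, 0.153846 ms; sum = 1.2967 ms.
Propagation delays (d/s per hop): 0.01715, 0.00252577 ms; sum = 0.0196758 ms.
Processing at 1 router(s): 1 × 0.75 ms = 0.75 ms.
End-to-end = 2.07 ms.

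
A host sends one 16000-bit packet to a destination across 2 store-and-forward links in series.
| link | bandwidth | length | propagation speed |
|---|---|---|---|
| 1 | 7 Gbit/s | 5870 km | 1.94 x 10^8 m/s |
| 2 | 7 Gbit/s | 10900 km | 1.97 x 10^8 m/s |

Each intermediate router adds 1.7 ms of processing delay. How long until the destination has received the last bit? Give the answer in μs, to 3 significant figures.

Transmission delay per hop = L/R = 16000/7000000000 = 2.28571 μs; 2 hops → 4.57143 μs.
Propagation delays (d/s per hop): 30257.7, 55329.9 μs; sum = 85587.7 μs.
Processing at 1 router(s): 1 × 1.7 ms = 1700 μs.
End-to-end = 87300 μs.

87300 μs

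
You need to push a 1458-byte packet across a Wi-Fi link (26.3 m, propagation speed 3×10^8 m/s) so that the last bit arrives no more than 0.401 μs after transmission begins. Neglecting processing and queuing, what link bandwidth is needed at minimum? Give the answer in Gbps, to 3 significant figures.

37.2 Gbps

L = 11664 bits.
Propagation delay = 26.3 / 300000000 = 0.0876667 μs.
Transmission budget = 0.401 − 0.0876667 = 0.313333 μs.
R ≥ L / t_tx = 11664 bits / 3.13333e-07 s = 37.2 Gbps.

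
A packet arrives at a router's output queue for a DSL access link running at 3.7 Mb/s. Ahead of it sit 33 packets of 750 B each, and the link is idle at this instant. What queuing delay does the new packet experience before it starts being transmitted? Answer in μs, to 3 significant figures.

Each queued packet: L/R = 6000/3700000 = 1621.62 μs.
33 queued → 53513.5 μs.
Queuing delay = 53500 μs.

53500 μs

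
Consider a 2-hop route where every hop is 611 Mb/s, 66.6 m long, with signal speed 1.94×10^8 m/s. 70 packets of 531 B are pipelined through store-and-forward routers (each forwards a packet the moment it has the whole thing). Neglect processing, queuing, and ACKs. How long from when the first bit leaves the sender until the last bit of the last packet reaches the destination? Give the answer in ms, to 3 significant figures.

Per-hop transmission t_tx = L/R = 4248/611000000 = 0.00695254 ms.
Per-hop propagation t_prop = 66.6/194000000 = 0.000343299 ms.
Pipeline fill: first packet needs 2·t_tx to clear all hops; remaining 69 packets each add one t_tx.
Total = (2+70-1)·t_tx + 2·t_prop = 71·0.00695254 + 2·0.000343299 = 0.494 ms.

0.494 ms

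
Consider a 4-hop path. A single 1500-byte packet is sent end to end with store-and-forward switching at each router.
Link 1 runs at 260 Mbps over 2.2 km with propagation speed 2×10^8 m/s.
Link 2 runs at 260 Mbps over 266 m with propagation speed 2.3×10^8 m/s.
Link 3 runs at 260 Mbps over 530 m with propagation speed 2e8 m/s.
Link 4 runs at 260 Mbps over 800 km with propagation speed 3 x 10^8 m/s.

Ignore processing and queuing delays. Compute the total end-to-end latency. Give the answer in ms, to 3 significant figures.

2.87 ms

L = 1500 × 8 = 12000 bits.
Transmission delay per hop = L/R = 12000/260000000 = 0.0461538 ms; 4 hops → 0.184615 ms.
Propagation delays (d/s per hop): 0.011, 0.00115652, 0.00265, 2.66667 ms; sum = 2.68147 ms.
End-to-end = 2.87 ms.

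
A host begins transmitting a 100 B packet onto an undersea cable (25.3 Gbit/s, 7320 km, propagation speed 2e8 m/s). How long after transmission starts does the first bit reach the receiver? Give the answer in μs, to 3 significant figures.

36600 μs

First bit experiences only propagation delay: d/s = 7320000/200000000 = 36600 μs.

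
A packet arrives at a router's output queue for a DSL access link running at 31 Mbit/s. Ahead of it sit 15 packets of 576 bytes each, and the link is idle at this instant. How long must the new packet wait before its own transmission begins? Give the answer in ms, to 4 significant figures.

2.230 ms

Each queued packet: L/R = 4608/31000000 = 0.148645 ms.
15 queued → 2.22968 ms.
Queuing delay = 2.230 ms.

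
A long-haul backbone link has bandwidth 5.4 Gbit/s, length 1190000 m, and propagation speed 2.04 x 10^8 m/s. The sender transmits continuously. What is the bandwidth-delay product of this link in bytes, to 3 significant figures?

3940000 bytes

Propagation delay = 1190000 / 204000000 = 0.00583333 s.
BDP = R × t_prop = 5400000000 × 0.00583333 = 31500000 bits.
In bytes: 31500000/8 = 3940000 bytes.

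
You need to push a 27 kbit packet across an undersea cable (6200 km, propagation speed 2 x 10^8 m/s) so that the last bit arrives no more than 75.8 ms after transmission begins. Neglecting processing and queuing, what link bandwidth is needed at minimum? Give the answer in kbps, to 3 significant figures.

Propagation delay = 6200000 / 200000000 = 31 ms.
Transmission budget = 75.8 − 31 = 44.8 ms.
R ≥ L / t_tx = 27000 bits / 0.0448 s = 603 kbps.

603 kbps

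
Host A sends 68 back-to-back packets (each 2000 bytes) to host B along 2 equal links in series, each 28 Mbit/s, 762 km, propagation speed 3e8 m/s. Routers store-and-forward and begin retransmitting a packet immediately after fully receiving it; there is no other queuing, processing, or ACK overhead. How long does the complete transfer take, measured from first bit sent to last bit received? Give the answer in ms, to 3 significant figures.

Per-hop transmission t_tx = L/R = 16000/28000000 = 0.571429 ms.
Per-hop propagation t_prop = 762000/300000000 = 2.54 ms.
Pipeline fill: first packet needs 2·t_tx to clear all hops; remaining 67 packets each add one t_tx.
Total = (2+68-1)·t_tx + 2·t_prop = 69·0.571429 + 2·2.54 = 44.5 ms.

44.5 ms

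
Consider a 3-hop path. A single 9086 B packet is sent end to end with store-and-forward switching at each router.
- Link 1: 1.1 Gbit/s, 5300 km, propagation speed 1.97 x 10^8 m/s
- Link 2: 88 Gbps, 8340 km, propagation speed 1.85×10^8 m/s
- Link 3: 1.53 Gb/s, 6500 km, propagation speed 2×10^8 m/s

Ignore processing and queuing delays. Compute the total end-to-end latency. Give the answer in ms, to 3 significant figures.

105 ms

L = 9086 × 8 = 72688 bits.
Transmission delays (L/R per hop): 0.06608, 0.000826, 0.0475085 ms; sum = 0.114414 ms.
Propagation delays (d/s per hop): 26.9036, 45.0811, 32.5 ms; sum = 104.485 ms.
End-to-end = 105 ms.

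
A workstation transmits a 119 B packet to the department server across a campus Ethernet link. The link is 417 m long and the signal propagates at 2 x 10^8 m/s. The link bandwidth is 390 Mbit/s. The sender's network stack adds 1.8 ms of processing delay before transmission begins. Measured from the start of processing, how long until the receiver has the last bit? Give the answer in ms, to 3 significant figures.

1.80 ms

L = 119 × 8 = 952 bits.
Transmission delay = L/R = 952 / 390000000 = 0.00244103 ms.
Propagation delay = d/s = 417 m / 200000000 m/s = 0.002085 ms.
Plus processing delay 1.8 ms = 1.8 ms.
Total = 1.80 ms.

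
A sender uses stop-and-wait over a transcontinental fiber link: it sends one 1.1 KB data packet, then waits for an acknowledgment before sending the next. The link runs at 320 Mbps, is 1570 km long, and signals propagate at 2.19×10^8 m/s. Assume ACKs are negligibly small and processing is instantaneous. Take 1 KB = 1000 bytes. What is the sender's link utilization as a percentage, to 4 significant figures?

0.1914 %

t_tx = L/R = 8800/320000000 = 2.75e-05 s.
t_prop = 1570000/219000000 = 0.00716895 s; RTT = 0.0143379 s.
Cycle = t_tx + RTT = 0.0143654 s.
Utilization = t_tx / cycle = 2.75e-05/0.0143654 = 0.1914 %.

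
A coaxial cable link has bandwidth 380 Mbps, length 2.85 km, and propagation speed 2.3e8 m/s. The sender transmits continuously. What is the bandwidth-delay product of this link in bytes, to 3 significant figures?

Propagation delay = 2850 / 2.3e+08 = 1.23913e-05 s.
BDP = R × t_prop = 380000000 × 1.23913e-05 = 4708.7 bits.
In bytes: 4708.7/8 = 589 bytes.

589 bytes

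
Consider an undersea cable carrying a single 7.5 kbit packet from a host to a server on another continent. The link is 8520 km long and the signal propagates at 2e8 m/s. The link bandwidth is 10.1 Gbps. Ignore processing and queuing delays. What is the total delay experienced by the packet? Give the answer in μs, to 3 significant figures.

L = 7500 bits.
Transmission delay = L/R = 7500 / 10100000000 = 0.742574 μs.
Propagation delay = d/s = 8520000 m / 200000000 m/s = 42600 μs.
Total = 42600 μs.

42600 μs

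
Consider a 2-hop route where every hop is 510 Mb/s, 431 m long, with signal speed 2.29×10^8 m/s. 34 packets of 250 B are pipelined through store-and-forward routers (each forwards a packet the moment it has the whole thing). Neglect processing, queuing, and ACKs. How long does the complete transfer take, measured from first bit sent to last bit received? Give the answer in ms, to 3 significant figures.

Per-hop transmission t_tx = L/R = 2000/510000000 = 0.00392157 ms.
Per-hop propagation t_prop = 431/229000000 = 0.0018821 ms.
Pipeline fill: first packet needs 2·t_tx to clear all hops; remaining 33 packets each add one t_tx.
Total = (2+34-1)·t_tx + 2·t_prop = 35·0.00392157 + 2·0.0018821 = 0.141 ms.

0.141 ms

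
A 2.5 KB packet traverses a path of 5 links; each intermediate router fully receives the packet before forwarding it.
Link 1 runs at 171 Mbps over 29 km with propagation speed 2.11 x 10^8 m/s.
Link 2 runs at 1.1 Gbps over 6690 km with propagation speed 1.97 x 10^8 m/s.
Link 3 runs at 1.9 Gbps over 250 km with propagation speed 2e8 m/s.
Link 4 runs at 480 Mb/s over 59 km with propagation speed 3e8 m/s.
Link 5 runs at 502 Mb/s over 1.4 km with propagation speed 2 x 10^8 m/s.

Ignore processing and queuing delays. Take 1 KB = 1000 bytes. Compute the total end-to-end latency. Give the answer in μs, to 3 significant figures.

35800 μs

L = 20000 bits.
Transmission delays (L/R per hop): 116.959, 18.1818, 10.5263, 41.6667, 39.8406 μs; sum = 227.175 μs.
Propagation delays (d/s per hop): 137.441, 33959.4, 1250, 196.667, 7 μs; sum = 35550.5 μs.
End-to-end = 35800 μs.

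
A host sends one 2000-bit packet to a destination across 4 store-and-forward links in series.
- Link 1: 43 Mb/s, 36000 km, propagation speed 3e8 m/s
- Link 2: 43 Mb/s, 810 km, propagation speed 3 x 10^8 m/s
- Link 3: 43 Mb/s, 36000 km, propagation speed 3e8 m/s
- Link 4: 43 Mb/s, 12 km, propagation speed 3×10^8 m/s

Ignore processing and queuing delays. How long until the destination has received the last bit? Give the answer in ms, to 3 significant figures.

Transmission delay per hop = L/R = 2000/43000000 = 0.0465116 ms; 4 hops → 0.186047 ms.
Propagation delays (d/s per hop): 120, 2.7, 120, 0.04 ms; sum = 242.74 ms.
End-to-end = 243 ms.

243 ms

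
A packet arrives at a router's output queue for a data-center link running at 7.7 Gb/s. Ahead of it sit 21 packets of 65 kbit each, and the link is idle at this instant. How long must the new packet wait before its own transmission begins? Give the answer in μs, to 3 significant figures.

Each queued packet: L/R = 65000/7700000000 = 8.44156 μs.
21 queued → 177.273 μs.
Queuing delay = 177 μs.

177 μs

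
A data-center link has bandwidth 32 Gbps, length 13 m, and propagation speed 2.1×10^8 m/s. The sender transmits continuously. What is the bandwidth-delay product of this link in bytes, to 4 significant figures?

247.6 bytes

Propagation delay = 13 / 210000000 = 6.19048e-08 s.
BDP = R × t_prop = 32000000000 × 6.19048e-08 = 1980.95 bits.
In bytes: 1980.95/8 = 247.6 bytes.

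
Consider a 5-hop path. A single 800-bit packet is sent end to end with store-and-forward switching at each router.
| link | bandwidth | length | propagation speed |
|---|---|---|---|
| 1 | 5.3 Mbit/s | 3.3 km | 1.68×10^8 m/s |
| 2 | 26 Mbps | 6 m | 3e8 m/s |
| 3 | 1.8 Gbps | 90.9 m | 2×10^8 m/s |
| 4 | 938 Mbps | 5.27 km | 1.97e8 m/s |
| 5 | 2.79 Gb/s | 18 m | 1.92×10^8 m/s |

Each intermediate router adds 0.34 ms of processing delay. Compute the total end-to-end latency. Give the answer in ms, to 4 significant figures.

Transmission delays (L/R per hop): 0.150943, 0.0307692, 0.000444444, 0.000852878, 0.000286738 ms; sum = 0.183297 ms.
Propagation delays (d/s per hop): 0.0196429, 2e-05, 0.0004545, 0.0267513, 9.375e-05 ms; sum = 0.0469624 ms.
Processing at 4 router(s): 4 × 0.34 ms = 1.36 ms.
End-to-end = 1.590 ms.

1.590 ms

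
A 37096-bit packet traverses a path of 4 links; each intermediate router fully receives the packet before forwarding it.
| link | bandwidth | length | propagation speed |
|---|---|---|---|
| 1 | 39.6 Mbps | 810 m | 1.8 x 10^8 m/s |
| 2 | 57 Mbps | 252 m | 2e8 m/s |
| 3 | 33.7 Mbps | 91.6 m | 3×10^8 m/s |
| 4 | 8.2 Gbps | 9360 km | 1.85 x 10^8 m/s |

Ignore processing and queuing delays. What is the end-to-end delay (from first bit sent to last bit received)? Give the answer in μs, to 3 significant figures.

Transmission delays (L/R per hop): 936.768, 650.807, 1100.77, 4.5239 μs; sum = 2692.87 μs.
Propagation delays (d/s per hop): 4.5, 1.26, 0.305333, 50594.6 μs; sum = 50600.7 μs.
End-to-end = 53300 μs.

53300 μs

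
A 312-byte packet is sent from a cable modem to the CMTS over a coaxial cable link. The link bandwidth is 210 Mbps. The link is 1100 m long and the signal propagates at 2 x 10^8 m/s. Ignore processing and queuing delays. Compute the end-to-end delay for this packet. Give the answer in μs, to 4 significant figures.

17.39 μs

L = 312 × 8 = 2496 bits.
Transmission delay = L/R = 2496 / 210000000 = 11.8857 μs.
Propagation delay = d/s = 1100 m / 200000000 m/s = 5.5 μs.
Total = 17.39 μs.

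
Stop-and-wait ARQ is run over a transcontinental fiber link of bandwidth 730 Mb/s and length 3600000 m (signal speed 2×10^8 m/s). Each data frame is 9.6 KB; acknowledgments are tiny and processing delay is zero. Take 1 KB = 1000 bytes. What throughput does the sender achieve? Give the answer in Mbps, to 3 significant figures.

2.13 Mbps

t_tx = L/R = 76800/730000000 = 0.000105205 s.
t_prop = 3600000/200000000 = 0.018 s; RTT = 0.036 s.
Cycle = t_tx + RTT = 0.0361052 s.
Throughput = L / cycle = 76800 / 0.0361052 = 2.13 Mbps.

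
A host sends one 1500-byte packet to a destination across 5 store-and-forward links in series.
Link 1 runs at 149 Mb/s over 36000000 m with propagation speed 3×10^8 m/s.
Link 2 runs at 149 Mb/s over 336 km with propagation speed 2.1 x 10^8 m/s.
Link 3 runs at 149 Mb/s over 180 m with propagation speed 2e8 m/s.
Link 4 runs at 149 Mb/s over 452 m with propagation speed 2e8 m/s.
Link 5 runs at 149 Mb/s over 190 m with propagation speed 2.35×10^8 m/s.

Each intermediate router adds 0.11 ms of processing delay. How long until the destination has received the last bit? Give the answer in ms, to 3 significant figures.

L = 1500 × 8 = 12000 bits.
Transmission delay per hop = L/R = 12000/149000000 = 0.0805369 ms; 5 hops → 0.402685 ms.
Propagation delays (d/s per hop): 120, 1.6, 0.0009, 0.00226, 0.000808511 ms; sum = 121.604 ms.
Processing at 4 router(s): 4 × 0.11 ms = 0.44 ms.
End-to-end = 122 ms.

122 ms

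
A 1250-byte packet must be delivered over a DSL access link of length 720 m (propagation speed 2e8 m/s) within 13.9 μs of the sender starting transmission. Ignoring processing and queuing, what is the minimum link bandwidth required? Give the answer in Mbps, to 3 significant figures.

L = 10000 bits.
Propagation delay = 720 / 200000000 = 3.6 μs.
Transmission budget = 13.9 − 3.6 = 10.3 μs.
R ≥ L / t_tx = 10000 bits / 1.03e-05 s = 971 Mbps.

971 Mbps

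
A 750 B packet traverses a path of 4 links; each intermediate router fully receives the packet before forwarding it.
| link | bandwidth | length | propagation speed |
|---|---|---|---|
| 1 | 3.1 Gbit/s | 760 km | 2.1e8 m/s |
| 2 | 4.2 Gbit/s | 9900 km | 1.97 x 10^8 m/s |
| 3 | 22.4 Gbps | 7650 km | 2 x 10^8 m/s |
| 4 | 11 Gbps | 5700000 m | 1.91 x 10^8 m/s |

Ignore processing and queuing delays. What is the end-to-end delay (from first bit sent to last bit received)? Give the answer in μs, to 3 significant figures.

L = 750 × 8 = 6000 bits.
Transmission delays (L/R per hop): 1.93548, 1.42857, 0.267857, 0.545455 μs; sum = 4.17737 μs.
Propagation delays (d/s per hop): 3619.05, 50253.8, 38250, 29842.9 μs; sum = 121966 μs.
End-to-end = 122000 μs.

122000 μs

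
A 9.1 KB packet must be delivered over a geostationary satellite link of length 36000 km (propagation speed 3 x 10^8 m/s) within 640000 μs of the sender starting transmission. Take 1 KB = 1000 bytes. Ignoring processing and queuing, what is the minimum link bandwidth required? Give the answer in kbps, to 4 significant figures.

L = 72800 bits.
Propagation delay = 36000000 / 300000000 = 120000 μs.
Transmission budget = 640000 − 120000 = 520000 μs.
R ≥ L / t_tx = 72800 bits / 0.52 s = 140.0 kbps.

140.0 kbps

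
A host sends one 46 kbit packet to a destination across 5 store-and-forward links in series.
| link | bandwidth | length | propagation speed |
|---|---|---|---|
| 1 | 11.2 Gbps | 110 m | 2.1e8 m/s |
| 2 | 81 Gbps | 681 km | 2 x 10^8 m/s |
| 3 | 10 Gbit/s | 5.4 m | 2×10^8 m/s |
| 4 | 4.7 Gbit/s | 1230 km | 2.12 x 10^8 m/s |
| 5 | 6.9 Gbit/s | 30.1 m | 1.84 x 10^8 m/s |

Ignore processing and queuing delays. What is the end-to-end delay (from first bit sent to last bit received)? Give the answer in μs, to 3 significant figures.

L = 46000 bits.
Transmission delays (L/R per hop): 4.10714, 0.567901, 4.6, 9.78723, 6.66667 μs; sum = 25.7289 μs.
Propagation delays (d/s per hop): 0.52381, 3405, 0.027, 5801.89, 0.163587 μs; sum = 9207.6 μs.
End-to-end = 9230 μs.

9230 μs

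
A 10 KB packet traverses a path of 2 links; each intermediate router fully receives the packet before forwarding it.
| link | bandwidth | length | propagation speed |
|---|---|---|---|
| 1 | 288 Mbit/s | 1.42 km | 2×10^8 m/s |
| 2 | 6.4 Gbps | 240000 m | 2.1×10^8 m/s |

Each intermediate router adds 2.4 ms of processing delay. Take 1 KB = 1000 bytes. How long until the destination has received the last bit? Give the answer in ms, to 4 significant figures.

L = 80000 bits.
Transmission delays (L/R per hop): 0.277778, 0.0125 ms; sum = 0.290278 ms.
Propagation delays (d/s per hop): 0.0071, 1.14286 ms; sum = 1.14996 ms.
Processing at 1 router(s): 1 × 2.4 ms = 2.4 ms.
End-to-end = 3.840 ms.

3.840 ms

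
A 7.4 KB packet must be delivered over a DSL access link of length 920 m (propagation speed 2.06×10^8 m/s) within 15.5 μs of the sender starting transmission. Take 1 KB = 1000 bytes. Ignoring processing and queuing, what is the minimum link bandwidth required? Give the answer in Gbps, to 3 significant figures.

L = 59200 bits.
Propagation delay = 920 / 206000000 = 4.46602 μs.
Transmission budget = 15.5 − 4.46602 = 11.034 μs.
R ≥ L / t_tx = 59200 bits / 1.1034e-05 s = 5.37 Gbps.

5.37 Gbps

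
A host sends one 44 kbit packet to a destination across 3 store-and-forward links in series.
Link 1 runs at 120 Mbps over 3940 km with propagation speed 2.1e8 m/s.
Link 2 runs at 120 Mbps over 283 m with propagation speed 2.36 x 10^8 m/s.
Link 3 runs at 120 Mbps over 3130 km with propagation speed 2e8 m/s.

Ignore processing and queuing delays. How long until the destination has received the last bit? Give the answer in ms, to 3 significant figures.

L = 44000 bits.
Transmission delay per hop = L/R = 44000/120000000 = 0.366667 ms; 3 hops → 1.1 ms.
Propagation delays (d/s per hop): 18.7619, 0.00119915, 15.65 ms; sum = 34.4131 ms.
End-to-end = 35.5 ms.

35.5 ms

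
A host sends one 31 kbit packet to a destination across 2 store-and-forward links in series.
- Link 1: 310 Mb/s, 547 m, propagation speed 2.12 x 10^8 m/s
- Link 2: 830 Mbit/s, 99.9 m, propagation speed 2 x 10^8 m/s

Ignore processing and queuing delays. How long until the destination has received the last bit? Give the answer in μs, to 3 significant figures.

140 μs

L = 31000 bits.
Transmission delays (L/R per hop): 100, 37.3494 μs; sum = 137.349 μs.
Propagation delays (d/s per hop): 2.58019, 0.4995 μs; sum = 3.07969 μs.
End-to-end = 140 μs.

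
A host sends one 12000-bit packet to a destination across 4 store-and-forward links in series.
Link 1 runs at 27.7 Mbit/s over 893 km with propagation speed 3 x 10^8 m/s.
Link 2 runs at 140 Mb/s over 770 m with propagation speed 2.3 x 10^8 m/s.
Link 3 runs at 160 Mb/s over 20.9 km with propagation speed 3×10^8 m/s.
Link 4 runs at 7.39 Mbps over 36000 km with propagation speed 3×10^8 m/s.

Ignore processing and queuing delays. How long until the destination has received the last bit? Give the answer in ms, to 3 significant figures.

125 ms

Transmission delays (L/R per hop): 0.433213, 0.0857143, 0.075, 1.62382 ms; sum = 2.21774 ms.
Propagation delays (d/s per hop): 2.97667, 0.00334783, 0.0696667, 120 ms; sum = 123.05 ms.
End-to-end = 125 ms.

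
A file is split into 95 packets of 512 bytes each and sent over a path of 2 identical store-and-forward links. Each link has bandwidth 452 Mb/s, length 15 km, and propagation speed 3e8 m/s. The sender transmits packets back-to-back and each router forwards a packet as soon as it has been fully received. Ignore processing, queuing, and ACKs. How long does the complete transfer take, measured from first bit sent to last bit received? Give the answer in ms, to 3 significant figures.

0.970 ms

Per-hop transmission t_tx = L/R = 4096/452000000 = 0.00906195 ms.
Per-hop propagation t_prop = 15000/300000000 = 0.05 ms.
Pipeline fill: first packet needs 2·t_tx to clear all hops; remaining 94 packets each add one t_tx.
Total = (2+95-1)·t_tx + 2·t_prop = 96·0.00906195 + 2·0.05 = 0.970 ms.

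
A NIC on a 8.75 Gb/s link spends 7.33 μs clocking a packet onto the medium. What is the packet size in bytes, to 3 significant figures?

L = R × t_tx = 8750000000 b/s × 7.33e-06 s = 64137.5 bits.
In bytes: 64137.5 / 8 = 8020 bytes.

8020 bytes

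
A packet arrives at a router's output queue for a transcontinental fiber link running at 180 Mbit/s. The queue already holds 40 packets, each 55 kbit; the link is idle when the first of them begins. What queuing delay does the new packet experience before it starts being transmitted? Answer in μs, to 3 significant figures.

12200 μs

Each queued packet: L/R = 55000/180000000 = 305.556 μs.
40 queued → 12222.2 μs.
Queuing delay = 12200 μs.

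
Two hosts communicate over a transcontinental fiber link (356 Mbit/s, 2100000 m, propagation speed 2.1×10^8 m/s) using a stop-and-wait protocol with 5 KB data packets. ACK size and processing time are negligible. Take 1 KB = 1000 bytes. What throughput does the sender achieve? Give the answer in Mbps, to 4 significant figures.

t_tx = L/R = 40000/356000000 = 0.00011236 s.
t_prop = 2100000/210000000 = 0.01 s; RTT = 0.02 s.
Cycle = t_tx + RTT = 0.0201124 s.
Throughput = L / cycle = 40000 / 0.0201124 = 1.989 Mbps.

1.989 Mbps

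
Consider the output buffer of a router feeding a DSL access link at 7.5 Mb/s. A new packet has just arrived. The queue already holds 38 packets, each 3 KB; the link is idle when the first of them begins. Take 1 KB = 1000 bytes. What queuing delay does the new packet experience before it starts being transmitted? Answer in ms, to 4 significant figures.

121.6 ms

Each queued packet: L/R = 24000/7500000 = 3.2 ms.
38 queued → 121.6 ms.
Queuing delay = 121.6 ms.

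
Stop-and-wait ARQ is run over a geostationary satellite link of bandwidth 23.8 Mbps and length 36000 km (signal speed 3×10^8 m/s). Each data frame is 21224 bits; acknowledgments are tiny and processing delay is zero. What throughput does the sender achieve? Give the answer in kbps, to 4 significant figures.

t_tx = L/R = 21224/23800000 = 0.000891765 s.
t_prop = 36000000/300000000 = 0.12 s; RTT = 0.24 s.
Cycle = t_tx + RTT = 0.240892 s.
Throughput = L / cycle = 21224 / 0.240892 = 88.11 kbps.

88.11 kbps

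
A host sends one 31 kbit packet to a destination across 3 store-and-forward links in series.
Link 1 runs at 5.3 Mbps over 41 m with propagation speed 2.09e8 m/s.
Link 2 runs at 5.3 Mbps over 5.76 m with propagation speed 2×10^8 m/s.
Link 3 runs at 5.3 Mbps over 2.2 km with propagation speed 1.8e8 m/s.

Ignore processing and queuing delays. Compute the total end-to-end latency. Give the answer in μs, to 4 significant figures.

L = 31000 bits.
Transmission delay per hop = L/R = 31000/5300000 = 5849.06 μs; 3 hops → 17547.2 μs.
Propagation delays (d/s per hop): 0.196172, 0.0288, 12.2222 μs; sum = 12.4472 μs.
End-to-end = 17560 μs.

17560 μs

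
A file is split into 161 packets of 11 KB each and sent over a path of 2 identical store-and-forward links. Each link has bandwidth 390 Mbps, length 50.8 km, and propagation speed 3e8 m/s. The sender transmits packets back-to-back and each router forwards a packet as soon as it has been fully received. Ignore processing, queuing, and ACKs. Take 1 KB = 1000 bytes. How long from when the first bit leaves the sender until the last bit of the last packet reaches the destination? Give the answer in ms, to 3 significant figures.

36.9 ms

Per-hop transmission t_tx = L/R = 88000/390000000 = 0.225641 ms.
Per-hop propagation t_prop = 50800/300000000 = 0.169333 ms.
Pipeline fill: first packet needs 2·t_tx to clear all hops; remaining 160 packets each add one t_tx.
Total = (2+161-1)·t_tx + 2·t_prop = 162·0.225641 + 2·0.169333 = 36.9 ms.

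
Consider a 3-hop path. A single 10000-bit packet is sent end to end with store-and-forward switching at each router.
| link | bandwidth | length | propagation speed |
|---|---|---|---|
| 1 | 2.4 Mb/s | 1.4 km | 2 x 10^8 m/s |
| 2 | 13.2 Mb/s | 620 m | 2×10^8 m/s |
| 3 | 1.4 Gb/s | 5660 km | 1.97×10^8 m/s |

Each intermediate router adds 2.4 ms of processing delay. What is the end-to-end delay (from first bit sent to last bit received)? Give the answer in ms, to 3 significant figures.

38.5 ms

Transmission delays (L/R per hop): 4.16667, 0.757576, 0.00714286 ms; sum = 4.93139 ms.
Propagation delays (d/s per hop): 0.007, 0.0031, 28.731 ms; sum = 28.7411 ms.
Processing at 2 router(s): 2 × 2.4 ms = 4.8 ms.
End-to-end = 38.5 ms.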